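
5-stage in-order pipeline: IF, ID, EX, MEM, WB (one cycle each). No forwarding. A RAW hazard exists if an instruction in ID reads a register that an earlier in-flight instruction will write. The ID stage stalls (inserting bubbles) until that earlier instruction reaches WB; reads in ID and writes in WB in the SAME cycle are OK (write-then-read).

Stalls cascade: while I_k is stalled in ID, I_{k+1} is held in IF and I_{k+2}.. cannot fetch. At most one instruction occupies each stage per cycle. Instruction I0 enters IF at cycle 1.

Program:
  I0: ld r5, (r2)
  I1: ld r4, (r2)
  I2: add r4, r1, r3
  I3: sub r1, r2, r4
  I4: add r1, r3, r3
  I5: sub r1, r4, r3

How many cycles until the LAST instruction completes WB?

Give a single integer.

I0 ld r5 <- r2: IF@1 ID@2 stall=0 (-) EX@3 MEM@4 WB@5
I1 ld r4 <- r2: IF@2 ID@3 stall=0 (-) EX@4 MEM@5 WB@6
I2 add r4 <- r1,r3: IF@3 ID@4 stall=0 (-) EX@5 MEM@6 WB@7
I3 sub r1 <- r2,r4: IF@4 ID@5 stall=2 (RAW on I2.r4 (WB@7)) EX@8 MEM@9 WB@10
I4 add r1 <- r3,r3: IF@5 ID@8 stall=0 (-) EX@9 MEM@10 WB@11
I5 sub r1 <- r4,r3: IF@8 ID@9 stall=0 (-) EX@10 MEM@11 WB@12

Answer: 12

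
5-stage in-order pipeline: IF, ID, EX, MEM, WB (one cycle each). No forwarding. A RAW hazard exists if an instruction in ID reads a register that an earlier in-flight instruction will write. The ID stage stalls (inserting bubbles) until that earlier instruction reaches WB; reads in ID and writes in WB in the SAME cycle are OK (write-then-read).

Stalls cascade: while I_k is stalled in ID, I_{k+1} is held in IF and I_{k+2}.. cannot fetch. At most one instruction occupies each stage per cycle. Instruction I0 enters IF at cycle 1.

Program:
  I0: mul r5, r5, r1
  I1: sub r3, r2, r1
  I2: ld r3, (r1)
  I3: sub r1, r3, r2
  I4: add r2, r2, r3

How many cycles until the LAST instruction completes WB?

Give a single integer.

Answer: 11

Derivation:
I0 mul r5 <- r5,r1: IF@1 ID@2 stall=0 (-) EX@3 MEM@4 WB@5
I1 sub r3 <- r2,r1: IF@2 ID@3 stall=0 (-) EX@4 MEM@5 WB@6
I2 ld r3 <- r1: IF@3 ID@4 stall=0 (-) EX@5 MEM@6 WB@7
I3 sub r1 <- r3,r2: IF@4 ID@5 stall=2 (RAW on I2.r3 (WB@7)) EX@8 MEM@9 WB@10
I4 add r2 <- r2,r3: IF@5 ID@8 stall=0 (-) EX@9 MEM@10 WB@11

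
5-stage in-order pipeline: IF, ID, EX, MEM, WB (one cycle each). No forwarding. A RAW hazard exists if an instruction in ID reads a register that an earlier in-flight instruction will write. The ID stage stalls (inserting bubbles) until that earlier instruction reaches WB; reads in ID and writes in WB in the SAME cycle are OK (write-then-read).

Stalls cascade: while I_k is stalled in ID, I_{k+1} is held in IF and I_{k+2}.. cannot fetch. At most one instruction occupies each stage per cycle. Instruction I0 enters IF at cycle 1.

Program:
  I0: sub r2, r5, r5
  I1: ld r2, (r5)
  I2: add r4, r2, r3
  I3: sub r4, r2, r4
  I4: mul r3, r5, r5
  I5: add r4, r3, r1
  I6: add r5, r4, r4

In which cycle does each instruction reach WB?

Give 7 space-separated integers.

Answer: 5 6 9 12 13 16 19

Derivation:
I0 sub r2 <- r5,r5: IF@1 ID@2 stall=0 (-) EX@3 MEM@4 WB@5
I1 ld r2 <- r5: IF@2 ID@3 stall=0 (-) EX@4 MEM@5 WB@6
I2 add r4 <- r2,r3: IF@3 ID@4 stall=2 (RAW on I1.r2 (WB@6)) EX@7 MEM@8 WB@9
I3 sub r4 <- r2,r4: IF@4 ID@7 stall=2 (RAW on I2.r4 (WB@9)) EX@10 MEM@11 WB@12
I4 mul r3 <- r5,r5: IF@7 ID@10 stall=0 (-) EX@11 MEM@12 WB@13
I5 add r4 <- r3,r1: IF@10 ID@11 stall=2 (RAW on I4.r3 (WB@13)) EX@14 MEM@15 WB@16
I6 add r5 <- r4,r4: IF@11 ID@14 stall=2 (RAW on I5.r4 (WB@16)) EX@17 MEM@18 WB@19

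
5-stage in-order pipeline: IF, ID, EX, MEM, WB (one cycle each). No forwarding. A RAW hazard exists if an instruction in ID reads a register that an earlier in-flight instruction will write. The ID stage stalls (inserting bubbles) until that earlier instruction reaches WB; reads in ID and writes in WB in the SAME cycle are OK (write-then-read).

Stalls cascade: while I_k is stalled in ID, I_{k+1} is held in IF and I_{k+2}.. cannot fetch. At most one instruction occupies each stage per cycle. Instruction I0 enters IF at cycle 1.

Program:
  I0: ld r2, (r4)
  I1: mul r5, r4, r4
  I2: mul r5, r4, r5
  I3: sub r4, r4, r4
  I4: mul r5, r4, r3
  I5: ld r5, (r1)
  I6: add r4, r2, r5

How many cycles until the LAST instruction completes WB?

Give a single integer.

Answer: 17

Derivation:
I0 ld r2 <- r4: IF@1 ID@2 stall=0 (-) EX@3 MEM@4 WB@5
I1 mul r5 <- r4,r4: IF@2 ID@3 stall=0 (-) EX@4 MEM@5 WB@6
I2 mul r5 <- r4,r5: IF@3 ID@4 stall=2 (RAW on I1.r5 (WB@6)) EX@7 MEM@8 WB@9
I3 sub r4 <- r4,r4: IF@4 ID@7 stall=0 (-) EX@8 MEM@9 WB@10
I4 mul r5 <- r4,r3: IF@7 ID@8 stall=2 (RAW on I3.r4 (WB@10)) EX@11 MEM@12 WB@13
I5 ld r5 <- r1: IF@8 ID@11 stall=0 (-) EX@12 MEM@13 WB@14
I6 add r4 <- r2,r5: IF@11 ID@12 stall=2 (RAW on I5.r5 (WB@14)) EX@15 MEM@16 WB@17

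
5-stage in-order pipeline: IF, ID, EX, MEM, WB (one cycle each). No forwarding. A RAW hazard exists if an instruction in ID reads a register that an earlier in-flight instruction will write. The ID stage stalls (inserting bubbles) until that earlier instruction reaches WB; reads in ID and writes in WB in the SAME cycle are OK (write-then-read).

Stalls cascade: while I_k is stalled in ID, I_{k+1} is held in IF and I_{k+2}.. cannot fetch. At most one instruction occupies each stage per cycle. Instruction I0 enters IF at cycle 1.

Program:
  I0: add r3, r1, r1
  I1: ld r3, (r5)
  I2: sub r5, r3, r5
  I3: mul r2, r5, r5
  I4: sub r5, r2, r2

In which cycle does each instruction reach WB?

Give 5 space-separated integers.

Answer: 5 6 9 12 15

Derivation:
I0 add r3 <- r1,r1: IF@1 ID@2 stall=0 (-) EX@3 MEM@4 WB@5
I1 ld r3 <- r5: IF@2 ID@3 stall=0 (-) EX@4 MEM@5 WB@6
I2 sub r5 <- r3,r5: IF@3 ID@4 stall=2 (RAW on I1.r3 (WB@6)) EX@7 MEM@8 WB@9
I3 mul r2 <- r5,r5: IF@4 ID@7 stall=2 (RAW on I2.r5 (WB@9)) EX@10 MEM@11 WB@12
I4 sub r5 <- r2,r2: IF@7 ID@10 stall=2 (RAW on I3.r2 (WB@12)) EX@13 MEM@14 WB@15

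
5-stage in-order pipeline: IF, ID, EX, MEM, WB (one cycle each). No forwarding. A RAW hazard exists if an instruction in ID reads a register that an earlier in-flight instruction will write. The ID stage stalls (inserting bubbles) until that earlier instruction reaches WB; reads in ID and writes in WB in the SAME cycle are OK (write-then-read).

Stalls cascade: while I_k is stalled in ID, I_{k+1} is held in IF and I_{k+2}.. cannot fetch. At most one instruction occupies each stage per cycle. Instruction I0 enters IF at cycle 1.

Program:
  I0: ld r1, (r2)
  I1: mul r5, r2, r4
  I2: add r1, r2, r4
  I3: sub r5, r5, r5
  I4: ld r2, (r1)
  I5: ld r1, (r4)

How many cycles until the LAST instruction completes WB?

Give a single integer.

I0 ld r1 <- r2: IF@1 ID@2 stall=0 (-) EX@3 MEM@4 WB@5
I1 mul r5 <- r2,r4: IF@2 ID@3 stall=0 (-) EX@4 MEM@5 WB@6
I2 add r1 <- r2,r4: IF@3 ID@4 stall=0 (-) EX@5 MEM@6 WB@7
I3 sub r5 <- r5,r5: IF@4 ID@5 stall=1 (RAW on I1.r5 (WB@6)) EX@7 MEM@8 WB@9
I4 ld r2 <- r1: IF@5 ID@7 stall=0 (-) EX@8 MEM@9 WB@10
I5 ld r1 <- r4: IF@7 ID@8 stall=0 (-) EX@9 MEM@10 WB@11

Answer: 11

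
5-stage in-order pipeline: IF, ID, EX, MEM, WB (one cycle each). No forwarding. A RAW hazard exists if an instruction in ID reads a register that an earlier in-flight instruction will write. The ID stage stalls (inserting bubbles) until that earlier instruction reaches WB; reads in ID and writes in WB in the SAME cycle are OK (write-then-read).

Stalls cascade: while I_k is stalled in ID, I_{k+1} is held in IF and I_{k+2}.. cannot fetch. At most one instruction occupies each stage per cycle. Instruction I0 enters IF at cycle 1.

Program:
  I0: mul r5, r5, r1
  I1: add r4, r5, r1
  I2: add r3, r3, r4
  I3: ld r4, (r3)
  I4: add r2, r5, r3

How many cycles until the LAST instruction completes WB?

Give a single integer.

Answer: 15

Derivation:
I0 mul r5 <- r5,r1: IF@1 ID@2 stall=0 (-) EX@3 MEM@4 WB@5
I1 add r4 <- r5,r1: IF@2 ID@3 stall=2 (RAW on I0.r5 (WB@5)) EX@6 MEM@7 WB@8
I2 add r3 <- r3,r4: IF@3 ID@6 stall=2 (RAW on I1.r4 (WB@8)) EX@9 MEM@10 WB@11
I3 ld r4 <- r3: IF@6 ID@9 stall=2 (RAW on I2.r3 (WB@11)) EX@12 MEM@13 WB@14
I4 add r2 <- r5,r3: IF@9 ID@12 stall=0 (-) EX@13 MEM@14 WB@15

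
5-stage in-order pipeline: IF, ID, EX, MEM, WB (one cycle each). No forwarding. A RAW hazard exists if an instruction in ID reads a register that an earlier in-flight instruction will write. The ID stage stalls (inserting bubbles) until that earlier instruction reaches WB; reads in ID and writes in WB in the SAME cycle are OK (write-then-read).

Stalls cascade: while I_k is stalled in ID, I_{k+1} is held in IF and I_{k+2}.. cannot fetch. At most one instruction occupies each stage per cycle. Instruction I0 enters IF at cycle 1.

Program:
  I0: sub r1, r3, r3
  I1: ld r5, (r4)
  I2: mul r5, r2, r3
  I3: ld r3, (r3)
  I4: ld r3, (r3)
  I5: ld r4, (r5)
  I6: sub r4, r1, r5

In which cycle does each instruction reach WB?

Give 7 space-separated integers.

Answer: 5 6 7 8 11 12 13

Derivation:
I0 sub r1 <- r3,r3: IF@1 ID@2 stall=0 (-) EX@3 MEM@4 WB@5
I1 ld r5 <- r4: IF@2 ID@3 stall=0 (-) EX@4 MEM@5 WB@6
I2 mul r5 <- r2,r3: IF@3 ID@4 stall=0 (-) EX@5 MEM@6 WB@7
I3 ld r3 <- r3: IF@4 ID@5 stall=0 (-) EX@6 MEM@7 WB@8
I4 ld r3 <- r3: IF@5 ID@6 stall=2 (RAW on I3.r3 (WB@8)) EX@9 MEM@10 WB@11
I5 ld r4 <- r5: IF@6 ID@9 stall=0 (-) EX@10 MEM@11 WB@12
I6 sub r4 <- r1,r5: IF@9 ID@10 stall=0 (-) EX@11 MEM@12 WB@13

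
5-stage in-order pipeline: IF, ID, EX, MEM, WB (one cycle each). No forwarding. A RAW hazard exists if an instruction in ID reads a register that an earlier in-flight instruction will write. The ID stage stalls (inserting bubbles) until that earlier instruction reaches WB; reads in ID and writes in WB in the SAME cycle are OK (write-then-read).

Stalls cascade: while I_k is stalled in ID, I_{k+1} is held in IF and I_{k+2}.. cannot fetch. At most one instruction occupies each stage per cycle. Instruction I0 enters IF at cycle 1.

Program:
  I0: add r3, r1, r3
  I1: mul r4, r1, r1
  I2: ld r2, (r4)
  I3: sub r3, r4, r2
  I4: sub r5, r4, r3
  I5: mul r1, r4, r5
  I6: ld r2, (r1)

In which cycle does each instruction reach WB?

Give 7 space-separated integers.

Answer: 5 6 9 12 15 18 21

Derivation:
I0 add r3 <- r1,r3: IF@1 ID@2 stall=0 (-) EX@3 MEM@4 WB@5
I1 mul r4 <- r1,r1: IF@2 ID@3 stall=0 (-) EX@4 MEM@5 WB@6
I2 ld r2 <- r4: IF@3 ID@4 stall=2 (RAW on I1.r4 (WB@6)) EX@7 MEM@8 WB@9
I3 sub r3 <- r4,r2: IF@4 ID@7 stall=2 (RAW on I2.r2 (WB@9)) EX@10 MEM@11 WB@12
I4 sub r5 <- r4,r3: IF@7 ID@10 stall=2 (RAW on I3.r3 (WB@12)) EX@13 MEM@14 WB@15
I5 mul r1 <- r4,r5: IF@10 ID@13 stall=2 (RAW on I4.r5 (WB@15)) EX@16 MEM@17 WB@18
I6 ld r2 <- r1: IF@13 ID@16 stall=2 (RAW on I5.r1 (WB@18)) EX@19 MEM@20 WB@21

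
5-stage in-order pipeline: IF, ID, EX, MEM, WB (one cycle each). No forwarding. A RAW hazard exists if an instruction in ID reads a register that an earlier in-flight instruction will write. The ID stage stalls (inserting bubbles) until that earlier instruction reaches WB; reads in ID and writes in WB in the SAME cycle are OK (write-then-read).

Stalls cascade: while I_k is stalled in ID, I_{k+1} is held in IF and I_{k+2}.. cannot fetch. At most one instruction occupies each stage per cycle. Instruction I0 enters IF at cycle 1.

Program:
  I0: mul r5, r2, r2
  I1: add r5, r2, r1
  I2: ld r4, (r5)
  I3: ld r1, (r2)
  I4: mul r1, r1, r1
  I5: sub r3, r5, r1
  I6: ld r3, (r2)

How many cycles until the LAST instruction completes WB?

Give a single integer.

Answer: 17

Derivation:
I0 mul r5 <- r2,r2: IF@1 ID@2 stall=0 (-) EX@3 MEM@4 WB@5
I1 add r5 <- r2,r1: IF@2 ID@3 stall=0 (-) EX@4 MEM@5 WB@6
I2 ld r4 <- r5: IF@3 ID@4 stall=2 (RAW on I1.r5 (WB@6)) EX@7 MEM@8 WB@9
I3 ld r1 <- r2: IF@4 ID@7 stall=0 (-) EX@8 MEM@9 WB@10
I4 mul r1 <- r1,r1: IF@7 ID@8 stall=2 (RAW on I3.r1 (WB@10)) EX@11 MEM@12 WB@13
I5 sub r3 <- r5,r1: IF@8 ID@11 stall=2 (RAW on I4.r1 (WB@13)) EX@14 MEM@15 WB@16
I6 ld r3 <- r2: IF@11 ID@14 stall=0 (-) EX@15 MEM@16 WB@17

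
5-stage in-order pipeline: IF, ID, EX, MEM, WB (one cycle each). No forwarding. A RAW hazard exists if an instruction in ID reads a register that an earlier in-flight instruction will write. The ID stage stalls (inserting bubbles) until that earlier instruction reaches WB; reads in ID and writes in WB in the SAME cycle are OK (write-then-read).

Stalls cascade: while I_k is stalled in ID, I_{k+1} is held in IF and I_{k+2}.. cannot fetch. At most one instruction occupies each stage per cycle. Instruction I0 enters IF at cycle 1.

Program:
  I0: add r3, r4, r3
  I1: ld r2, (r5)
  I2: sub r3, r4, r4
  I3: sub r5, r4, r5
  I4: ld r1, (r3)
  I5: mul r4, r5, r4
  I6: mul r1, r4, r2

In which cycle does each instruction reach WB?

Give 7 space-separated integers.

I0 add r3 <- r4,r3: IF@1 ID@2 stall=0 (-) EX@3 MEM@4 WB@5
I1 ld r2 <- r5: IF@2 ID@3 stall=0 (-) EX@4 MEM@5 WB@6
I2 sub r3 <- r4,r4: IF@3 ID@4 stall=0 (-) EX@5 MEM@6 WB@7
I3 sub r5 <- r4,r5: IF@4 ID@5 stall=0 (-) EX@6 MEM@7 WB@8
I4 ld r1 <- r3: IF@5 ID@6 stall=1 (RAW on I2.r3 (WB@7)) EX@8 MEM@9 WB@10
I5 mul r4 <- r5,r4: IF@6 ID@8 stall=0 (-) EX@9 MEM@10 WB@11
I6 mul r1 <- r4,r2: IF@8 ID@9 stall=2 (RAW on I5.r4 (WB@11)) EX@12 MEM@13 WB@14

Answer: 5 6 7 8 10 11 14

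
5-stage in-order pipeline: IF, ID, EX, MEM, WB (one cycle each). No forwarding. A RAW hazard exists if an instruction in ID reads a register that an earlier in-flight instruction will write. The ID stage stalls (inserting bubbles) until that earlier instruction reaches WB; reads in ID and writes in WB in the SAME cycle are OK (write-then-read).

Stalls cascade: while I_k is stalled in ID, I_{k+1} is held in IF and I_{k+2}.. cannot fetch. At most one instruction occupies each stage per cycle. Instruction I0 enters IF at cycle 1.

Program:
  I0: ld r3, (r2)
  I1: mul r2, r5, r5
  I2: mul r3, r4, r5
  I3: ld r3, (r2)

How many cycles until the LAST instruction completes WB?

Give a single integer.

I0 ld r3 <- r2: IF@1 ID@2 stall=0 (-) EX@3 MEM@4 WB@5
I1 mul r2 <- r5,r5: IF@2 ID@3 stall=0 (-) EX@4 MEM@5 WB@6
I2 mul r3 <- r4,r5: IF@3 ID@4 stall=0 (-) EX@5 MEM@6 WB@7
I3 ld r3 <- r2: IF@4 ID@5 stall=1 (RAW on I1.r2 (WB@6)) EX@7 MEM@8 WB@9

Answer: 9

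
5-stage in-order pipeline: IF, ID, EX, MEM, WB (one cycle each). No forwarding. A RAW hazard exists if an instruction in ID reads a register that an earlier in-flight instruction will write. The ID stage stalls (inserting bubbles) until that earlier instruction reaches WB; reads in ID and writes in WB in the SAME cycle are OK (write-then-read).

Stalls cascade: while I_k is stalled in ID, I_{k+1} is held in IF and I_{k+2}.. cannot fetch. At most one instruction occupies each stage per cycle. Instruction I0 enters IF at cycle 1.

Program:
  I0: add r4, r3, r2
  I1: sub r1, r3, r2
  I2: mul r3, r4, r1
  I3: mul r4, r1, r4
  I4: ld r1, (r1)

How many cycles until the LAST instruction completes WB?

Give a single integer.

Answer: 11

Derivation:
I0 add r4 <- r3,r2: IF@1 ID@2 stall=0 (-) EX@3 MEM@4 WB@5
I1 sub r1 <- r3,r2: IF@2 ID@3 stall=0 (-) EX@4 MEM@5 WB@6
I2 mul r3 <- r4,r1: IF@3 ID@4 stall=2 (RAW on I1.r1 (WB@6)) EX@7 MEM@8 WB@9
I3 mul r4 <- r1,r4: IF@4 ID@7 stall=0 (-) EX@8 MEM@9 WB@10
I4 ld r1 <- r1: IF@7 ID@8 stall=0 (-) EX@9 MEM@10 WB@11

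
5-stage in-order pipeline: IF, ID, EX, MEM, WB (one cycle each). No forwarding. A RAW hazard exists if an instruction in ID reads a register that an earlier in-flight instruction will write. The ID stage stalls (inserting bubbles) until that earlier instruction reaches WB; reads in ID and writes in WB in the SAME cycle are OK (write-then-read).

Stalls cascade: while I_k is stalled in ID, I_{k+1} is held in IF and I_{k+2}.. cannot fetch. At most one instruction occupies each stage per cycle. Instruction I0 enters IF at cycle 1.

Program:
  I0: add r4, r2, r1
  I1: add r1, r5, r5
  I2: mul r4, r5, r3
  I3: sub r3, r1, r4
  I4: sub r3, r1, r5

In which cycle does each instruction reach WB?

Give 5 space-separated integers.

I0 add r4 <- r2,r1: IF@1 ID@2 stall=0 (-) EX@3 MEM@4 WB@5
I1 add r1 <- r5,r5: IF@2 ID@3 stall=0 (-) EX@4 MEM@5 WB@6
I2 mul r4 <- r5,r3: IF@3 ID@4 stall=0 (-) EX@5 MEM@6 WB@7
I3 sub r3 <- r1,r4: IF@4 ID@5 stall=2 (RAW on I2.r4 (WB@7)) EX@8 MEM@9 WB@10
I4 sub r3 <- r1,r5: IF@5 ID@8 stall=0 (-) EX@9 MEM@10 WB@11

Answer: 5 6 7 10 11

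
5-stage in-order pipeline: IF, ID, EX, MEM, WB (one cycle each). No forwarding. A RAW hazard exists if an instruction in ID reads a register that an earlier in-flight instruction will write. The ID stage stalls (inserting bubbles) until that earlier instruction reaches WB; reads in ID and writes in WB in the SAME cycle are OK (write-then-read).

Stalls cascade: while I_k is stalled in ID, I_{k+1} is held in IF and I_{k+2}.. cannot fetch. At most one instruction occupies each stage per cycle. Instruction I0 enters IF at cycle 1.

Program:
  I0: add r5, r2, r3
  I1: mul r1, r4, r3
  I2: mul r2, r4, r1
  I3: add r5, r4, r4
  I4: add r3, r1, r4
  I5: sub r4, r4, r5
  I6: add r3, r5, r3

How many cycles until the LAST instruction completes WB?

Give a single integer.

I0 add r5 <- r2,r3: IF@1 ID@2 stall=0 (-) EX@3 MEM@4 WB@5
I1 mul r1 <- r4,r3: IF@2 ID@3 stall=0 (-) EX@4 MEM@5 WB@6
I2 mul r2 <- r4,r1: IF@3 ID@4 stall=2 (RAW on I1.r1 (WB@6)) EX@7 MEM@8 WB@9
I3 add r5 <- r4,r4: IF@4 ID@7 stall=0 (-) EX@8 MEM@9 WB@10
I4 add r3 <- r1,r4: IF@7 ID@8 stall=0 (-) EX@9 MEM@10 WB@11
I5 sub r4 <- r4,r5: IF@8 ID@9 stall=1 (RAW on I3.r5 (WB@10)) EX@11 MEM@12 WB@13
I6 add r3 <- r5,r3: IF@9 ID@11 stall=0 (-) EX@12 MEM@13 WB@14

Answer: 14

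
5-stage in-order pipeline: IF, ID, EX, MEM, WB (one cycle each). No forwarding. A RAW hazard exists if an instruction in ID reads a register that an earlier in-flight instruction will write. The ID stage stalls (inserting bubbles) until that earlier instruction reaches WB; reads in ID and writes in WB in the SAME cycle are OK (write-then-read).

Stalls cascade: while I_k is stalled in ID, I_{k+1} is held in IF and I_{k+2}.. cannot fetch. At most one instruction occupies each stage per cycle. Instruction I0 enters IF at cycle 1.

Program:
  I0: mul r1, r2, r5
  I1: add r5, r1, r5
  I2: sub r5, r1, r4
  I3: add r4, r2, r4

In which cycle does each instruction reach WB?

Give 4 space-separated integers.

I0 mul r1 <- r2,r5: IF@1 ID@2 stall=0 (-) EX@3 MEM@4 WB@5
I1 add r5 <- r1,r5: IF@2 ID@3 stall=2 (RAW on I0.r1 (WB@5)) EX@6 MEM@7 WB@8
I2 sub r5 <- r1,r4: IF@3 ID@6 stall=0 (-) EX@7 MEM@8 WB@9
I3 add r4 <- r2,r4: IF@6 ID@7 stall=0 (-) EX@8 MEM@9 WB@10

Answer: 5 8 9 10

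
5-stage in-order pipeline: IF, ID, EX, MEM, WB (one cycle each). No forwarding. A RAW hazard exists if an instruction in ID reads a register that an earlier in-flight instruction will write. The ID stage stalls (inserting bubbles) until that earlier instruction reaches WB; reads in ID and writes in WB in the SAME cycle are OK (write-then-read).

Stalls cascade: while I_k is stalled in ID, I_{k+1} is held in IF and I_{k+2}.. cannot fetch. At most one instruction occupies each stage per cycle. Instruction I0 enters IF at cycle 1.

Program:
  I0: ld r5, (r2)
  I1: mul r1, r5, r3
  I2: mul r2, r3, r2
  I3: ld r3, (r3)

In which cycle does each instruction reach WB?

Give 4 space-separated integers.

I0 ld r5 <- r2: IF@1 ID@2 stall=0 (-) EX@3 MEM@4 WB@5
I1 mul r1 <- r5,r3: IF@2 ID@3 stall=2 (RAW on I0.r5 (WB@5)) EX@6 MEM@7 WB@8
I2 mul r2 <- r3,r2: IF@3 ID@6 stall=0 (-) EX@7 MEM@8 WB@9
I3 ld r3 <- r3: IF@6 ID@7 stall=0 (-) EX@8 MEM@9 WB@10

Answer: 5 8 9 10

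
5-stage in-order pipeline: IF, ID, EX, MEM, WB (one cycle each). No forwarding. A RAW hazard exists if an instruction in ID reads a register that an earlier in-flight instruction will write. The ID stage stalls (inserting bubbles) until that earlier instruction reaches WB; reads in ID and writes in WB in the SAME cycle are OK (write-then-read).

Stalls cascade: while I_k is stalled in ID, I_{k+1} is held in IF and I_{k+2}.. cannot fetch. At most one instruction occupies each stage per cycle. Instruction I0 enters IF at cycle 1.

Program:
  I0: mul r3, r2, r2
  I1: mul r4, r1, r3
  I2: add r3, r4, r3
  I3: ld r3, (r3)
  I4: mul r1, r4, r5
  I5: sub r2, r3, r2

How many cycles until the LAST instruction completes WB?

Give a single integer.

Answer: 17

Derivation:
I0 mul r3 <- r2,r2: IF@1 ID@2 stall=0 (-) EX@3 MEM@4 WB@5
I1 mul r4 <- r1,r3: IF@2 ID@3 stall=2 (RAW on I0.r3 (WB@5)) EX@6 MEM@7 WB@8
I2 add r3 <- r4,r3: IF@3 ID@6 stall=2 (RAW on I1.r4 (WB@8)) EX@9 MEM@10 WB@11
I3 ld r3 <- r3: IF@6 ID@9 stall=2 (RAW on I2.r3 (WB@11)) EX@12 MEM@13 WB@14
I4 mul r1 <- r4,r5: IF@9 ID@12 stall=0 (-) EX@13 MEM@14 WB@15
I5 sub r2 <- r3,r2: IF@12 ID@13 stall=1 (RAW on I3.r3 (WB@14)) EX@15 MEM@16 WB@17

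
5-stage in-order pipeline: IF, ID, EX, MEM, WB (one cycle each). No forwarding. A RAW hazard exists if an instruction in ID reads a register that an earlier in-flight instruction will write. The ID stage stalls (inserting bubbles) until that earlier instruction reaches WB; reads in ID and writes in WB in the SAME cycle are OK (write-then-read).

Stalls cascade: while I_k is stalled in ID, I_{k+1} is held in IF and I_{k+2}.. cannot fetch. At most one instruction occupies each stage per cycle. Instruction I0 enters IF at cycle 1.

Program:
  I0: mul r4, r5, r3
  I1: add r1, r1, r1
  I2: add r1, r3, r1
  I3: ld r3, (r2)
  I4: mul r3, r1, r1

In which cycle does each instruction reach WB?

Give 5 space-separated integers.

I0 mul r4 <- r5,r3: IF@1 ID@2 stall=0 (-) EX@3 MEM@4 WB@5
I1 add r1 <- r1,r1: IF@2 ID@3 stall=0 (-) EX@4 MEM@5 WB@6
I2 add r1 <- r3,r1: IF@3 ID@4 stall=2 (RAW on I1.r1 (WB@6)) EX@7 MEM@8 WB@9
I3 ld r3 <- r2: IF@4 ID@7 stall=0 (-) EX@8 MEM@9 WB@10
I4 mul r3 <- r1,r1: IF@7 ID@8 stall=1 (RAW on I2.r1 (WB@9)) EX@10 MEM@11 WB@12

Answer: 5 6 9 10 12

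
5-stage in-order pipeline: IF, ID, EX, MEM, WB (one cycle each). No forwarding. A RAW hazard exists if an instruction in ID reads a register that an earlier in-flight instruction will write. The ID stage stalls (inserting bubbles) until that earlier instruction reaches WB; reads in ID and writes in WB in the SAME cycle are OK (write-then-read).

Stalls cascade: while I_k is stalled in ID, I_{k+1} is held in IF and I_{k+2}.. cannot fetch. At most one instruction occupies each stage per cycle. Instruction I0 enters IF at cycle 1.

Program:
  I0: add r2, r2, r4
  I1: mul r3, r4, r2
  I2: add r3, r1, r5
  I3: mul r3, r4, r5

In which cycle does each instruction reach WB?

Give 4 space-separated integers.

I0 add r2 <- r2,r4: IF@1 ID@2 stall=0 (-) EX@3 MEM@4 WB@5
I1 mul r3 <- r4,r2: IF@2 ID@3 stall=2 (RAW on I0.r2 (WB@5)) EX@6 MEM@7 WB@8
I2 add r3 <- r1,r5: IF@3 ID@6 stall=0 (-) EX@7 MEM@8 WB@9
I3 mul r3 <- r4,r5: IF@6 ID@7 stall=0 (-) EX@8 MEM@9 WB@10

Answer: 5 8 9 10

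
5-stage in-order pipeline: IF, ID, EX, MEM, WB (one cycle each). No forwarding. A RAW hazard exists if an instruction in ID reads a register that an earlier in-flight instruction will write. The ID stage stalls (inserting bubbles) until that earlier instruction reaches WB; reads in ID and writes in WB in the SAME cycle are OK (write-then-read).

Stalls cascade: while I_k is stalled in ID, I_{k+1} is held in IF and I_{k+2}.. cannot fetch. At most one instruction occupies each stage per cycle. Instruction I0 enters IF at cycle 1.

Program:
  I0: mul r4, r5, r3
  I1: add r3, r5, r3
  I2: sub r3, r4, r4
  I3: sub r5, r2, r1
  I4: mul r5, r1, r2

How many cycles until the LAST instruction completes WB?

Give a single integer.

I0 mul r4 <- r5,r3: IF@1 ID@2 stall=0 (-) EX@3 MEM@4 WB@5
I1 add r3 <- r5,r3: IF@2 ID@3 stall=0 (-) EX@4 MEM@5 WB@6
I2 sub r3 <- r4,r4: IF@3 ID@4 stall=1 (RAW on I0.r4 (WB@5)) EX@6 MEM@7 WB@8
I3 sub r5 <- r2,r1: IF@4 ID@6 stall=0 (-) EX@7 MEM@8 WB@9
I4 mul r5 <- r1,r2: IF@6 ID@7 stall=0 (-) EX@8 MEM@9 WB@10

Answer: 10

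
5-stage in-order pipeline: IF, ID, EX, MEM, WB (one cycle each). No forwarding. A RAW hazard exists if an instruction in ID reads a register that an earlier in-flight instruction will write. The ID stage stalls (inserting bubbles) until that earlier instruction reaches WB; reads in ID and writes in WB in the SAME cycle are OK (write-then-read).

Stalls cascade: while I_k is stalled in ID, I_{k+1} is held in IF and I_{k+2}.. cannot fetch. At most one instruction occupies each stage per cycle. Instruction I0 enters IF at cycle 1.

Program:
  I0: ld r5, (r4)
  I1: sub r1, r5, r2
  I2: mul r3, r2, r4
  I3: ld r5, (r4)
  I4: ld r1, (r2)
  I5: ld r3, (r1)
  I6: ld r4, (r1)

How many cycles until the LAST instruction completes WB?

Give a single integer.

I0 ld r5 <- r4: IF@1 ID@2 stall=0 (-) EX@3 MEM@4 WB@5
I1 sub r1 <- r5,r2: IF@2 ID@3 stall=2 (RAW on I0.r5 (WB@5)) EX@6 MEM@7 WB@8
I2 mul r3 <- r2,r4: IF@3 ID@6 stall=0 (-) EX@7 MEM@8 WB@9
I3 ld r5 <- r4: IF@6 ID@7 stall=0 (-) EX@8 MEM@9 WB@10
I4 ld r1 <- r2: IF@7 ID@8 stall=0 (-) EX@9 MEM@10 WB@11
I5 ld r3 <- r1: IF@8 ID@9 stall=2 (RAW on I4.r1 (WB@11)) EX@12 MEM@13 WB@14
I6 ld r4 <- r1: IF@9 ID@12 stall=0 (-) EX@13 MEM@14 WB@15

Answer: 15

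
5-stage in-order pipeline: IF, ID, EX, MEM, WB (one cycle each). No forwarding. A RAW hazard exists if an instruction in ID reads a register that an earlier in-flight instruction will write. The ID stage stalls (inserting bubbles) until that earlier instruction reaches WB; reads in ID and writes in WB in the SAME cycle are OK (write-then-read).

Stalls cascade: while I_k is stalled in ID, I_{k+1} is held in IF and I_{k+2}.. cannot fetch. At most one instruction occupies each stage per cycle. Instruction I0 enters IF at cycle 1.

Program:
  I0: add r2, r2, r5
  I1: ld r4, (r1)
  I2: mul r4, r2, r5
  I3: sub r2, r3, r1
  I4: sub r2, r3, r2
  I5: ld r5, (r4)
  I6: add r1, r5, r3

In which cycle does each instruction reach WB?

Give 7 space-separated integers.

I0 add r2 <- r2,r5: IF@1 ID@2 stall=0 (-) EX@3 MEM@4 WB@5
I1 ld r4 <- r1: IF@2 ID@3 stall=0 (-) EX@4 MEM@5 WB@6
I2 mul r4 <- r2,r5: IF@3 ID@4 stall=1 (RAW on I0.r2 (WB@5)) EX@6 MEM@7 WB@8
I3 sub r2 <- r3,r1: IF@4 ID@6 stall=0 (-) EX@7 MEM@8 WB@9
I4 sub r2 <- r3,r2: IF@6 ID@7 stall=2 (RAW on I3.r2 (WB@9)) EX@10 MEM@11 WB@12
I5 ld r5 <- r4: IF@7 ID@10 stall=0 (-) EX@11 MEM@12 WB@13
I6 add r1 <- r5,r3: IF@10 ID@11 stall=2 (RAW on I5.r5 (WB@13)) EX@14 MEM@15 WB@16

Answer: 5 6 8 9 12 13 16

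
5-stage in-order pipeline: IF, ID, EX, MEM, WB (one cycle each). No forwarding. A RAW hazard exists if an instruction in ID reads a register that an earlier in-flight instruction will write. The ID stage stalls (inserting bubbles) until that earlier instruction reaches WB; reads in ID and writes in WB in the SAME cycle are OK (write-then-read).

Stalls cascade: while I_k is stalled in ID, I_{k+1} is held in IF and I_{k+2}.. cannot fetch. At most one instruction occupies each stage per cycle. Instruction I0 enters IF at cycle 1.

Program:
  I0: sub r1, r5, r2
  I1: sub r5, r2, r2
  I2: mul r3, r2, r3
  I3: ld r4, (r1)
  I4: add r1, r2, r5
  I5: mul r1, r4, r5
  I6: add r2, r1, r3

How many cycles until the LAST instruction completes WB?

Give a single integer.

Answer: 14

Derivation:
I0 sub r1 <- r5,r2: IF@1 ID@2 stall=0 (-) EX@3 MEM@4 WB@5
I1 sub r5 <- r2,r2: IF@2 ID@3 stall=0 (-) EX@4 MEM@5 WB@6
I2 mul r3 <- r2,r3: IF@3 ID@4 stall=0 (-) EX@5 MEM@6 WB@7
I3 ld r4 <- r1: IF@4 ID@5 stall=0 (-) EX@6 MEM@7 WB@8
I4 add r1 <- r2,r5: IF@5 ID@6 stall=0 (-) EX@7 MEM@8 WB@9
I5 mul r1 <- r4,r5: IF@6 ID@7 stall=1 (RAW on I3.r4 (WB@8)) EX@9 MEM@10 WB@11
I6 add r2 <- r1,r3: IF@7 ID@9 stall=2 (RAW on I5.r1 (WB@11)) EX@12 MEM@13 WB@14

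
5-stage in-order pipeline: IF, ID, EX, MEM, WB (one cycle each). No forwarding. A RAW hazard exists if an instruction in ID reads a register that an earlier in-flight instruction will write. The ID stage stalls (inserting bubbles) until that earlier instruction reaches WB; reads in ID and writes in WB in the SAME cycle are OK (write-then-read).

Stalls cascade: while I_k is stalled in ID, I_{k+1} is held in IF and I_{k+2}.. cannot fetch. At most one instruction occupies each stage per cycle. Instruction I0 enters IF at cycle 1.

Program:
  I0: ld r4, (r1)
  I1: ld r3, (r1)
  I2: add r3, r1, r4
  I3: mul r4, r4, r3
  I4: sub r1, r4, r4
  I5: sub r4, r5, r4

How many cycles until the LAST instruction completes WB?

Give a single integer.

Answer: 15

Derivation:
I0 ld r4 <- r1: IF@1 ID@2 stall=0 (-) EX@3 MEM@4 WB@5
I1 ld r3 <- r1: IF@2 ID@3 stall=0 (-) EX@4 MEM@5 WB@6
I2 add r3 <- r1,r4: IF@3 ID@4 stall=1 (RAW on I0.r4 (WB@5)) EX@6 MEM@7 WB@8
I3 mul r4 <- r4,r3: IF@4 ID@6 stall=2 (RAW on I2.r3 (WB@8)) EX@9 MEM@10 WB@11
I4 sub r1 <- r4,r4: IF@6 ID@9 stall=2 (RAW on I3.r4 (WB@11)) EX@12 MEM@13 WB@14
I5 sub r4 <- r5,r4: IF@9 ID@12 stall=0 (-) EX@13 MEM@14 WB@15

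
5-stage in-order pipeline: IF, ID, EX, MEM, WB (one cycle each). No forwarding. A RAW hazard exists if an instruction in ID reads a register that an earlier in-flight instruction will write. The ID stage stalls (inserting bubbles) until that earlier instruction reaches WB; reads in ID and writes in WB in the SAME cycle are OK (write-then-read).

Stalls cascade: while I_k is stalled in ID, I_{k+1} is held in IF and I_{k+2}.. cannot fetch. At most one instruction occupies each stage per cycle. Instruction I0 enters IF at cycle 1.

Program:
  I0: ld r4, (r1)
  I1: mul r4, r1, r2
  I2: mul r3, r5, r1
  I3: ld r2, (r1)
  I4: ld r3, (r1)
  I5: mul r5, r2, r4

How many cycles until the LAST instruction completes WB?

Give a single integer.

Answer: 11

Derivation:
I0 ld r4 <- r1: IF@1 ID@2 stall=0 (-) EX@3 MEM@4 WB@5
I1 mul r4 <- r1,r2: IF@2 ID@3 stall=0 (-) EX@4 MEM@5 WB@6
I2 mul r3 <- r5,r1: IF@3 ID@4 stall=0 (-) EX@5 MEM@6 WB@7
I3 ld r2 <- r1: IF@4 ID@5 stall=0 (-) EX@6 MEM@7 WB@8
I4 ld r3 <- r1: IF@5 ID@6 stall=0 (-) EX@7 MEM@8 WB@9
I5 mul r5 <- r2,r4: IF@6 ID@7 stall=1 (RAW on I3.r2 (WB@8)) EX@9 MEM@10 WB@11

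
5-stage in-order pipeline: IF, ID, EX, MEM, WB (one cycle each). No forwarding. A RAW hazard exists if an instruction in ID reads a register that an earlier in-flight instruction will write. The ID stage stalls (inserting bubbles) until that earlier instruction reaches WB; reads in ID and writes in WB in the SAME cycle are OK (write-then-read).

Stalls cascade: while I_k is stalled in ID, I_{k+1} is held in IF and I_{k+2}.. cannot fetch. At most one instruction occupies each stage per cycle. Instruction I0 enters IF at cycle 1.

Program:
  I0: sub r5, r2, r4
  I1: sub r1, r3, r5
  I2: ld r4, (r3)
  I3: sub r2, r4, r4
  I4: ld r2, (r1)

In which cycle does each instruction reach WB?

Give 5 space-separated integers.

Answer: 5 8 9 12 13

Derivation:
I0 sub r5 <- r2,r4: IF@1 ID@2 stall=0 (-) EX@3 MEM@4 WB@5
I1 sub r1 <- r3,r5: IF@2 ID@3 stall=2 (RAW on I0.r5 (WB@5)) EX@6 MEM@7 WB@8
I2 ld r4 <- r3: IF@3 ID@6 stall=0 (-) EX@7 MEM@8 WB@9
I3 sub r2 <- r4,r4: IF@6 ID@7 stall=2 (RAW on I2.r4 (WB@9)) EX@10 MEM@11 WB@12
I4 ld r2 <- r1: IF@7 ID@10 stall=0 (-) EX@11 MEM@12 WB@13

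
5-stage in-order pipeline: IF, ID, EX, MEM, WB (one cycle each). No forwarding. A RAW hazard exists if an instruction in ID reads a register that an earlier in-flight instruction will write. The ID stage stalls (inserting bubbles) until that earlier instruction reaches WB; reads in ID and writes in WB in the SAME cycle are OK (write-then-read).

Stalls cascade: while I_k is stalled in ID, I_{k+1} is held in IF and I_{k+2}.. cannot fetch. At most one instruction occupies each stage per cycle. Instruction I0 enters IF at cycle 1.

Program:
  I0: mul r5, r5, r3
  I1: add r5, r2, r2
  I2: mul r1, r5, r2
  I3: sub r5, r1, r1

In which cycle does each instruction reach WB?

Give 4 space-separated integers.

Answer: 5 6 9 12

Derivation:
I0 mul r5 <- r5,r3: IF@1 ID@2 stall=0 (-) EX@3 MEM@4 WB@5
I1 add r5 <- r2,r2: IF@2 ID@3 stall=0 (-) EX@4 MEM@5 WB@6
I2 mul r1 <- r5,r2: IF@3 ID@4 stall=2 (RAW on I1.r5 (WB@6)) EX@7 MEM@8 WB@9
I3 sub r5 <- r1,r1: IF@4 ID@7 stall=2 (RAW on I2.r1 (WB@9)) EX@10 MEM@11 WB@12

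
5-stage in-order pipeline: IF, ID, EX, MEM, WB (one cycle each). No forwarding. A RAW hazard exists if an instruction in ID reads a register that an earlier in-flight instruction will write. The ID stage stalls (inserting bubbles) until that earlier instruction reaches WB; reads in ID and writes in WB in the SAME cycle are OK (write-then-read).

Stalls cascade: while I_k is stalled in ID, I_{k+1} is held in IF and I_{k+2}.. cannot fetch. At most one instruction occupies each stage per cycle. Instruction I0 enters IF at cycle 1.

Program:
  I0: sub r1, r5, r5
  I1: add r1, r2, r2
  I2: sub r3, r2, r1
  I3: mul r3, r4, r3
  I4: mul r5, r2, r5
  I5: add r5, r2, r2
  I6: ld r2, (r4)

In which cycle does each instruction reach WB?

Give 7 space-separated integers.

I0 sub r1 <- r5,r5: IF@1 ID@2 stall=0 (-) EX@3 MEM@4 WB@5
I1 add r1 <- r2,r2: IF@2 ID@3 stall=0 (-) EX@4 MEM@5 WB@6
I2 sub r3 <- r2,r1: IF@3 ID@4 stall=2 (RAW on I1.r1 (WB@6)) EX@7 MEM@8 WB@9
I3 mul r3 <- r4,r3: IF@4 ID@7 stall=2 (RAW on I2.r3 (WB@9)) EX@10 MEM@11 WB@12
I4 mul r5 <- r2,r5: IF@7 ID@10 stall=0 (-) EX@11 MEM@12 WB@13
I5 add r5 <- r2,r2: IF@10 ID@11 stall=0 (-) EX@12 MEM@13 WB@14
I6 ld r2 <- r4: IF@11 ID@12 stall=0 (-) EX@13 MEM@14 WB@15

Answer: 5 6 9 12 13 14 15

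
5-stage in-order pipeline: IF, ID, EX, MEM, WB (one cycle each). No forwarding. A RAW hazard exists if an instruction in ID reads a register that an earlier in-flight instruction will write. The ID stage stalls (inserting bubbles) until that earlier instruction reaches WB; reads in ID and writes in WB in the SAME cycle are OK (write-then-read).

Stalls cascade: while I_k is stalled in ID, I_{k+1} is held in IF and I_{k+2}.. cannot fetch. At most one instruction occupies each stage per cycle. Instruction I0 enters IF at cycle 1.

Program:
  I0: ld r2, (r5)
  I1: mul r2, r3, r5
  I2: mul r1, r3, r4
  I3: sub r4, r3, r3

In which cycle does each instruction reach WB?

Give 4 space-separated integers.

Answer: 5 6 7 8

Derivation:
I0 ld r2 <- r5: IF@1 ID@2 stall=0 (-) EX@3 MEM@4 WB@5
I1 mul r2 <- r3,r5: IF@2 ID@3 stall=0 (-) EX@4 MEM@5 WB@6
I2 mul r1 <- r3,r4: IF@3 ID@4 stall=0 (-) EX@5 MEM@6 WB@7
I3 sub r4 <- r3,r3: IF@4 ID@5 stall=0 (-) EX@6 MEM@7 WB@8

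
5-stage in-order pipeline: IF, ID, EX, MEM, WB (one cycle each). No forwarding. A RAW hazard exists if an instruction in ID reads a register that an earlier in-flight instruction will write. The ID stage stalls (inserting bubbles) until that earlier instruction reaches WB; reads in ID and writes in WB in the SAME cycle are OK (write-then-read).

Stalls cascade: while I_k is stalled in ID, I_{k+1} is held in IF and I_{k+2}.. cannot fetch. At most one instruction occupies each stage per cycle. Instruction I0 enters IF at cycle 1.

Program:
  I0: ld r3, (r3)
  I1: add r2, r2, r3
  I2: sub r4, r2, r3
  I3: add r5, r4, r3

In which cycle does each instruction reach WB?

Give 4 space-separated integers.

I0 ld r3 <- r3: IF@1 ID@2 stall=0 (-) EX@3 MEM@4 WB@5
I1 add r2 <- r2,r3: IF@2 ID@3 stall=2 (RAW on I0.r3 (WB@5)) EX@6 MEM@7 WB@8
I2 sub r4 <- r2,r3: IF@3 ID@6 stall=2 (RAW on I1.r2 (WB@8)) EX@9 MEM@10 WB@11
I3 add r5 <- r4,r3: IF@6 ID@9 stall=2 (RAW on I2.r4 (WB@11)) EX@12 MEM@13 WB@14

Answer: 5 8 11 14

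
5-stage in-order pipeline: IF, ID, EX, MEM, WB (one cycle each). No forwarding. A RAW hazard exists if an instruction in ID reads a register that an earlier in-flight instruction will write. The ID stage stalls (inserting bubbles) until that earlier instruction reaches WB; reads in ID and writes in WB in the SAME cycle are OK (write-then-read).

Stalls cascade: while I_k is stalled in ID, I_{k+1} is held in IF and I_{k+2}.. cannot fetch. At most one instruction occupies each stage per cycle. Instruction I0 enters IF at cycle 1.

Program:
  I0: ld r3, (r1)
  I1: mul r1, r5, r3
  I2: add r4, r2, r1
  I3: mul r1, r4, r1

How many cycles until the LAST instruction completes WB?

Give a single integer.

I0 ld r3 <- r1: IF@1 ID@2 stall=0 (-) EX@3 MEM@4 WB@5
I1 mul r1 <- r5,r3: IF@2 ID@3 stall=2 (RAW on I0.r3 (WB@5)) EX@6 MEM@7 WB@8
I2 add r4 <- r2,r1: IF@3 ID@6 stall=2 (RAW on I1.r1 (WB@8)) EX@9 MEM@10 WB@11
I3 mul r1 <- r4,r1: IF@6 ID@9 stall=2 (RAW on I2.r4 (WB@11)) EX@12 MEM@13 WB@14

Answer: 14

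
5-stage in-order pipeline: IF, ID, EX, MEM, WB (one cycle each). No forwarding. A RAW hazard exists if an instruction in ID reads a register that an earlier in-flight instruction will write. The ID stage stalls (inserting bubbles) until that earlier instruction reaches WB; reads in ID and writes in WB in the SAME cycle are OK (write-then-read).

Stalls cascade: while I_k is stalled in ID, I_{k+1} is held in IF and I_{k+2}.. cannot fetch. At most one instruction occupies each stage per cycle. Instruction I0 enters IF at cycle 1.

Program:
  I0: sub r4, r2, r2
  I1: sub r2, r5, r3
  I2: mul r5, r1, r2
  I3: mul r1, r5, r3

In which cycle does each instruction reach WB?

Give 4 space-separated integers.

Answer: 5 6 9 12

Derivation:
I0 sub r4 <- r2,r2: IF@1 ID@2 stall=0 (-) EX@3 MEM@4 WB@5
I1 sub r2 <- r5,r3: IF@2 ID@3 stall=0 (-) EX@4 MEM@5 WB@6
I2 mul r5 <- r1,r2: IF@3 ID@4 stall=2 (RAW on I1.r2 (WB@6)) EX@7 MEM@8 WB@9
I3 mul r1 <- r5,r3: IF@4 ID@7 stall=2 (RAW on I2.r5 (WB@9)) EX@10 MEM@11 WB@12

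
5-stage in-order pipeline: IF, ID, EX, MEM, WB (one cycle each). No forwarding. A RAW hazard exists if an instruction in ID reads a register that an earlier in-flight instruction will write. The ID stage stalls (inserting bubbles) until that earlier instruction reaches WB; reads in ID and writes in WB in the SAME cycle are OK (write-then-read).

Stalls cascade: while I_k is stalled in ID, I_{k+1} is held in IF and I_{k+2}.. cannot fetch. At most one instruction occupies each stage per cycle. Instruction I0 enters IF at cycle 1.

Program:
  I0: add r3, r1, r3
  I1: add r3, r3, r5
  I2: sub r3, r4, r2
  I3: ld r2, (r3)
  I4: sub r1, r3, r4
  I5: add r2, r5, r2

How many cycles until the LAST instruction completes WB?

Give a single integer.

Answer: 15

Derivation:
I0 add r3 <- r1,r3: IF@1 ID@2 stall=0 (-) EX@3 MEM@4 WB@5
I1 add r3 <- r3,r5: IF@2 ID@3 stall=2 (RAW on I0.r3 (WB@5)) EX@6 MEM@7 WB@8
I2 sub r3 <- r4,r2: IF@3 ID@6 stall=0 (-) EX@7 MEM@8 WB@9
I3 ld r2 <- r3: IF@6 ID@7 stall=2 (RAW on I2.r3 (WB@9)) EX@10 MEM@11 WB@12
I4 sub r1 <- r3,r4: IF@7 ID@10 stall=0 (-) EX@11 MEM@12 WB@13
I5 add r2 <- r5,r2: IF@10 ID@11 stall=1 (RAW on I3.r2 (WB@12)) EX@13 MEM@14 WB@15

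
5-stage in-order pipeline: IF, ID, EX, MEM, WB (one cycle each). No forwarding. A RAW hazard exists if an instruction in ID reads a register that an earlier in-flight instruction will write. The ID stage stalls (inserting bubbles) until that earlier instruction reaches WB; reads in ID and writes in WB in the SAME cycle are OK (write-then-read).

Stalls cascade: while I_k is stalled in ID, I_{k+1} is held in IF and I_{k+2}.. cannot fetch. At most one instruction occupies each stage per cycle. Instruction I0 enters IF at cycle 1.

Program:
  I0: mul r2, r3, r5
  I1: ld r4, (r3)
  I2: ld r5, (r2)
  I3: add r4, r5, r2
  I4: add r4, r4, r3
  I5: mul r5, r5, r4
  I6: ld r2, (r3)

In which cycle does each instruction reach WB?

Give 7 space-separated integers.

I0 mul r2 <- r3,r5: IF@1 ID@2 stall=0 (-) EX@3 MEM@4 WB@5
I1 ld r4 <- r3: IF@2 ID@3 stall=0 (-) EX@4 MEM@5 WB@6
I2 ld r5 <- r2: IF@3 ID@4 stall=1 (RAW on I0.r2 (WB@5)) EX@6 MEM@7 WB@8
I3 add r4 <- r5,r2: IF@4 ID@6 stall=2 (RAW on I2.r5 (WB@8)) EX@9 MEM@10 WB@11
I4 add r4 <- r4,r3: IF@6 ID@9 stall=2 (RAW on I3.r4 (WB@11)) EX@12 MEM@13 WB@14
I5 mul r5 <- r5,r4: IF@9 ID@12 stall=2 (RAW on I4.r4 (WB@14)) EX@15 MEM@16 WB@17
I6 ld r2 <- r3: IF@12 ID@15 stall=0 (-) EX@16 MEM@17 WB@18

Answer: 5 6 8 11 14 17 18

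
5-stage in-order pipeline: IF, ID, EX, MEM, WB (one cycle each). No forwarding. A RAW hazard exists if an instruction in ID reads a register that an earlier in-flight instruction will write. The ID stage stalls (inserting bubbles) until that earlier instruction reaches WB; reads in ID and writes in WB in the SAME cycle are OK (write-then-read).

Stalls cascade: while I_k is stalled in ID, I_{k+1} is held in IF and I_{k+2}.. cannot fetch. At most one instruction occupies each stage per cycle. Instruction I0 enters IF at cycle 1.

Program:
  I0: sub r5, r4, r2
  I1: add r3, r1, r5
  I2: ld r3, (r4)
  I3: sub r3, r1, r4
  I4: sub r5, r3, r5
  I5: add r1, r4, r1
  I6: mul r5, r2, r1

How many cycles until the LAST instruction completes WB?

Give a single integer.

Answer: 17

Derivation:
I0 sub r5 <- r4,r2: IF@1 ID@2 stall=0 (-) EX@3 MEM@4 WB@5
I1 add r3 <- r1,r5: IF@2 ID@3 stall=2 (RAW on I0.r5 (WB@5)) EX@6 MEM@7 WB@8
I2 ld r3 <- r4: IF@3 ID@6 stall=0 (-) EX@7 MEM@8 WB@9
I3 sub r3 <- r1,r4: IF@6 ID@7 stall=0 (-) EX@8 MEM@9 WB@10
I4 sub r5 <- r3,r5: IF@7 ID@8 stall=2 (RAW on I3.r3 (WB@10)) EX@11 MEM@12 WB@13
I5 add r1 <- r4,r1: IF@8 ID@11 stall=0 (-) EX@12 MEM@13 WB@14
I6 mul r5 <- r2,r1: IF@11 ID@12 stall=2 (RAW on I5.r1 (WB@14)) EX@15 MEM@16 WB@17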